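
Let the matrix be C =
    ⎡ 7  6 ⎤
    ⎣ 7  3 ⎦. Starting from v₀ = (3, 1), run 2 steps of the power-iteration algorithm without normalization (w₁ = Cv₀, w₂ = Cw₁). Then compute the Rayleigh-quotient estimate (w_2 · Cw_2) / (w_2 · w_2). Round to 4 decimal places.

w1 = Cv₀ = (7·3 + 6·1; 7·3 + 3·1) = (27, 24)
w2 = Cw1 = (7·27 + 6·24; 7·27 + 3·24) = (333, 261)
Cw2 = (3897, 3114)
w2·Cw2 = 333·3897 + 261·3114 = 2110455; w2·w2 = 333·333 + 261·261 = 179010
λ ≈ 2110455/179010 = 11.7896

λ ≈ 11.7896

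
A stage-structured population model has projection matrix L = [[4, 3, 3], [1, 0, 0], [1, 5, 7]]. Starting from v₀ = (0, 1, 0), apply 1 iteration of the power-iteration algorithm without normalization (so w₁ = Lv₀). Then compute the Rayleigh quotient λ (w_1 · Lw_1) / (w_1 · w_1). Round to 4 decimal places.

w1 = Lv₀ = (3, 0, 5)
Lw1 = (27, 3, 38)
w1·Lw1 = 3·27 + 0·3 + 5·38 = 271; w1·w1 = 3·3 + 0·0 + 5·5 = 34
λ ≈ 271/34 = 7.9706

7.9706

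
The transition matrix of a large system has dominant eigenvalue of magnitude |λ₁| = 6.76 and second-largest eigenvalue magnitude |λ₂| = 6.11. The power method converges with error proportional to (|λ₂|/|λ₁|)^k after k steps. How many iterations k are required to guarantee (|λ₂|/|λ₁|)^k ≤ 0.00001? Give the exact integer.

114

|λ₂/λ₁| = 6.11/6.76 = 0.90385
Need k ≥ ln(0.00001) / ln(0.90385) = -11.5129 / -0.1011 ≈ 113.881
Smallest integer k satisfying the bound: 114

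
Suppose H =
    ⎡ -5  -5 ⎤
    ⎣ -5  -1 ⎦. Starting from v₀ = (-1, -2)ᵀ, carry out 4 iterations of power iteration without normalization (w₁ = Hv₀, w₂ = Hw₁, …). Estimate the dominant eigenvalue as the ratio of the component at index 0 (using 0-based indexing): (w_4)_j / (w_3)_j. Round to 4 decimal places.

w1 = Hv₀ = (15, 7)
w2 = Hw1 = (-110, -82)
w3 = Hw2 = (960, 632)
w4 = Hw3 = (-7960, -5432)
Ratio at component: -7960 / 960 = -8.2917

λ ≈ -8.2917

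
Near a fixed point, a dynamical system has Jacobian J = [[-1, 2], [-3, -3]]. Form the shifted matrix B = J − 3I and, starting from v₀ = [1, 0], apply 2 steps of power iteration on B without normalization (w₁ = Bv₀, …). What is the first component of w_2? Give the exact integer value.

10

B = J − 3I has rows (-4, 2); (-3, -6)
w1 = Bv₀ = (-4, -3)
w2 = Bw1 = (10, 30)
Requested component of w2: 10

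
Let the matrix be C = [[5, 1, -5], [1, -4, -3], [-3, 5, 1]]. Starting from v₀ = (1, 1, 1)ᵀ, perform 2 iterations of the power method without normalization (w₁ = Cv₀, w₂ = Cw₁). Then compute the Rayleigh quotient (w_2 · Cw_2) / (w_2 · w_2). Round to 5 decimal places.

λ ≈ -2.94334

w1 = Cv₀ = (1, -6, 3)
w2 = Cw1 = (-16, 16, -30)
Cw2 = (86, 10, 98)
w2·Cw2 = (-16)·86 + 16·10 + (-30)·98 = -4156; w2·w2 = (-16)·(-16) + 16·16 + (-30)·(-30) = 1412
λ ≈ -4156/1412 = -2.94334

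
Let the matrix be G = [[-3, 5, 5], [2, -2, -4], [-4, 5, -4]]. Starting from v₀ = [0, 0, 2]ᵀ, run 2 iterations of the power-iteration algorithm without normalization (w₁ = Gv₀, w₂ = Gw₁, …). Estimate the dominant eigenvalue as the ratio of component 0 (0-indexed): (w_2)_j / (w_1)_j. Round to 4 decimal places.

-11.0000

w1 = Gv₀ = (10, -8, -8)
w2 = Gw1 = (-110, 68, -48)
Ratio at component: -110 / 10 = -11.0000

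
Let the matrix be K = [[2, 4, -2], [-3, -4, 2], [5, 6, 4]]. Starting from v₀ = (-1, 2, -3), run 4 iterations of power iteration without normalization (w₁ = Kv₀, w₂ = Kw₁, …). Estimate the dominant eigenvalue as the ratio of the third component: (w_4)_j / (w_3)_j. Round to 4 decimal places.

w1 = Kv₀ = (2·(-1) + 4·2 + (-2)·(-3); (-3)·(-1) + (-4)·2 + 2·(-3); 5·(-1) + 6·2 + 4·(-3)) = (12, -11, -5)
w2 = Kw1 = (2·12 + 4·(-11) + (-2)·(-5); (-3)·12 + (-4)·(-11) + 2·(-5); 5·12 + 6·(-11) + 4·(-5)) = (-10, -2, -26)
w3 = Kw2 = (24, -14, -166)
w4 = Kw3 = (324, -348, -628)
Ratio at component: -628 / -166 = 3.7831

λ ≈ 3.7831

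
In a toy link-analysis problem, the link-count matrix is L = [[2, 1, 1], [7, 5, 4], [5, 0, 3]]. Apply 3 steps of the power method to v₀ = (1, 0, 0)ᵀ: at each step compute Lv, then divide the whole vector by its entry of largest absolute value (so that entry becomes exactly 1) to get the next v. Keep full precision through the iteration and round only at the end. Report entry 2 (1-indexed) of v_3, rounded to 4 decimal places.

Lv0 = (2.00000, 7.00000, 5.00000); divide by 7.00000 → v1 = (0.28571, 1.00000, 0.71429)
Lv1 = (2.28571, 9.85714, 3.57143); divide by 9.85714 → v2 = (0.23188, 1.00000, 0.36232)
Lv2 = (1.82609, 8.07246, 2.24638); divide by 8.07246 → v3 = (0.22621, 1.00000, 0.27828)
Requested entry of v3: 557/557 = 1.0000

1.0000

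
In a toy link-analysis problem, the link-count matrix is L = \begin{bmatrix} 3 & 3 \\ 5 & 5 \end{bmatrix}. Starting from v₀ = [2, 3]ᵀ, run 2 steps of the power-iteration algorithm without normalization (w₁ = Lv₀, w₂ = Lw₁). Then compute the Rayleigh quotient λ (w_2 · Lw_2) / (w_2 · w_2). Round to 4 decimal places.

8.0000

w1 = Lv₀ = (3·2 + 3·3; 5·2 + 5·3) = (15, 25)
w2 = Lw1 = (3·15 + 3·25; 5·15 + 5·25) = (120, 200)
Lw2 = (960, 1600)
w2·Lw2 = 120·960 + 200·1600 = 435200; w2·w2 = 120·120 + 200·200 = 54400
λ ≈ 435200/54400 = 8.0000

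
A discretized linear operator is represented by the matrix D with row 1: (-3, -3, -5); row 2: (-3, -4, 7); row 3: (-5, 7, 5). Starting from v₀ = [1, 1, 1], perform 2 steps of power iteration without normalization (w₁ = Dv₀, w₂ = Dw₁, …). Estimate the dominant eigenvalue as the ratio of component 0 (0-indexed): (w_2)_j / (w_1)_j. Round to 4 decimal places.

w1 = Dv₀ = ((-3)·1 + (-3)·1 + (-5)·1; (-3)·1 + (-4)·1 + 7·1; (-5)·1 + 7·1 + 5·1) = (-11, 0, 7)
w2 = Dw1 = ((-3)·(-11) + (-3)·0 + (-5)·7; (-3)·(-11) + (-4)·0 + 7·7; (-5)·(-11) + 7·0 + 5·7) = (-2, 82, 90)
Ratio at component: -2 / -11 = 0.1818

λ ≈ 0.1818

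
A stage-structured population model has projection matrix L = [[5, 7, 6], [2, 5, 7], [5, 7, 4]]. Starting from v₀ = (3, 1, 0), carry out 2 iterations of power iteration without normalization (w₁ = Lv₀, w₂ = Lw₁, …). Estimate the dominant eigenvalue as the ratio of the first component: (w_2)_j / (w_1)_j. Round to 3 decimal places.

λ ≈ 14.500

w1 = Lv₀ = (5·3 + 7·1 + 6·0; 2·3 + 5·1 + 7·0; 5·3 + 7·1 + 4·0) = (22, 11, 22)
w2 = Lw1 = (5·22 + 7·11 + 6·22; 2·22 + 5·11 + 7·22; 5·22 + 7·11 + 4·22) = (319, 253, 275)
Ratio at component: 319 / 22 = 14.500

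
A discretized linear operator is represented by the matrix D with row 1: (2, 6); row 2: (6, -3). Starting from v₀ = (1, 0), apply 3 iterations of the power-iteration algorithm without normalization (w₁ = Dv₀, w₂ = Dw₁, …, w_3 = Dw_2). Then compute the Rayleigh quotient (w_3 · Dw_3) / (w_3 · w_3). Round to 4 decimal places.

w1 = Dv₀ = (2·1 + 6·0; 6·1 + (-3)·0) = (2, 6)
w2 = Dw1 = (2·2 + 6·6; 6·2 + (-3)·6) = (40, -6)
w3 = Dw2 = (44, 258)
Dw3 = (1636, -510)
w3·Dw3 = 44·1636 + 258·(-510) = -59596; w3·w3 = 44·44 + 258·258 = 68500
λ ≈ -59596/68500 = -0.8700

λ ≈ -0.8700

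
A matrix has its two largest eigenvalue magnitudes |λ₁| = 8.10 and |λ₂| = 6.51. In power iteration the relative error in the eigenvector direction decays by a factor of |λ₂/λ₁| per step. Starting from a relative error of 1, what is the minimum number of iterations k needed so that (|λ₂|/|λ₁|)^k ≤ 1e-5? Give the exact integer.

53

|λ₂/λ₁| = 6.51/8.10 = 0.80370
Need k ≥ ln(1e-5) / ln(0.80370) = -11.5129 / -0.2185 ≈ 52.685
Smallest integer k satisfying the bound: 53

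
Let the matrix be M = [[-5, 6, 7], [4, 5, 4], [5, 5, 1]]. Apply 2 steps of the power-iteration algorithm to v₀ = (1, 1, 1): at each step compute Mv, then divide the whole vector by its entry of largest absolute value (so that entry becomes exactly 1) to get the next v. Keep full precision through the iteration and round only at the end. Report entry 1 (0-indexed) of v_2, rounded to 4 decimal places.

1.0000

Mv0 = (8.00000, 13.00000, 11.00000); divide by 13.00000 → v1 = (0.61538, 1.00000, 0.84615)
Mv1 = (8.84615, 10.84615, 8.92308); divide by 10.84615 → v2 = (0.81560, 1.00000, 0.82270)
Requested entry of v2: 141/141 = 1.0000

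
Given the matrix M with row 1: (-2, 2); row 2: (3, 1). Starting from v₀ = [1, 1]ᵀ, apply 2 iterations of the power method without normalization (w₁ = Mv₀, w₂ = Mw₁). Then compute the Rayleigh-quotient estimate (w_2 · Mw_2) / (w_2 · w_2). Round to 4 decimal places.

w1 = Mv₀ = (0, 4)
w2 = Mw1 = (8, 4)
Mw2 = (-8, 28)
w2·Mw2 = 8·(-8) + 4·28 = 48; w2·w2 = 8·8 + 4·4 = 80
λ ≈ 48/80 = 0.6000

0.6000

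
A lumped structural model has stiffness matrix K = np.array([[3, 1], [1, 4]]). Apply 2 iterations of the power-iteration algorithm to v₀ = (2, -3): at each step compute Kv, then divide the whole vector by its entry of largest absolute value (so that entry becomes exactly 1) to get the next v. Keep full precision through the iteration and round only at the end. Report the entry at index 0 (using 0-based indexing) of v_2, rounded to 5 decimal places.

0.02703

Kv0 = (3.000000, -10.000000); divide by -10.000000 → v1 = (-0.300000, 1.000000)
Kv1 = (0.100000, 3.700000); divide by 3.700000 → v2 = (0.027027, 1.000000)
Requested entry of v2: -1/-37 = 0.02703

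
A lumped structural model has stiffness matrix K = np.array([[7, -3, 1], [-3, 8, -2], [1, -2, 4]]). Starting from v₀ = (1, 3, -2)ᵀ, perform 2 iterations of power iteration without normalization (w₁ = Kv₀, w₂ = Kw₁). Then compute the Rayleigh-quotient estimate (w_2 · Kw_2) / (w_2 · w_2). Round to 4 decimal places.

w1 = Kv₀ = (7·1 + (-3)·3 + 1·(-2); (-3)·1 + 8·3 + (-2)·(-2); 1·1 + (-2)·3 + 4·(-2)) = (-4, 25, -13)
w2 = Kw1 = (7·(-4) + (-3)·25 + 1·(-13); (-3)·(-4) + 8·25 + (-2)·(-13); 1·(-4) + (-2)·25 + 4·(-13)) = (-116, 238, -106)
Kw2 = (-1632, 2464, -1016)
w2·Kw2 = (-116)·(-1632) + 238·2464 + (-106)·(-1016) = 883440; w2·w2 = (-116)·(-116) + 238·238 + (-106)·(-106) = 81336
λ ≈ 883440/81336 = 10.8616

λ ≈ 10.8616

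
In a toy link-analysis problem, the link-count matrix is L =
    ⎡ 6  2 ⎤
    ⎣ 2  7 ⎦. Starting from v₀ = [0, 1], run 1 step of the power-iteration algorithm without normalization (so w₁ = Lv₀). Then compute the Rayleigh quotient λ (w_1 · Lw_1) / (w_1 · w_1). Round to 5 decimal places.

7.98113

w1 = Lv₀ = (2, 7)
Lw1 = (26, 53)
w1·Lw1 = 2·26 + 7·53 = 423; w1·w1 = 2·2 + 7·7 = 53
λ ≈ 423/53 = 7.98113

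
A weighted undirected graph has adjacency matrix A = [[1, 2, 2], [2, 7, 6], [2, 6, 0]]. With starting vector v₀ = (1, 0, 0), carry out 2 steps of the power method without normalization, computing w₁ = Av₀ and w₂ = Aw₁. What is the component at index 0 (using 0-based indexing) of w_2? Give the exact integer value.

w1 = Av₀ = (1·1 + 2·0 + 2·0; 2·1 + 7·0 + 6·0; 2·1 + 6·0 + 0·0) = (1, 2, 2)
w2 = Aw1 = (1·1 + 2·2 + 2·2; 2·1 + 7·2 + 6·2; 2·1 + 6·2 + 0·2) = (9, 28, 14)
The requested component of w2 is 9.

9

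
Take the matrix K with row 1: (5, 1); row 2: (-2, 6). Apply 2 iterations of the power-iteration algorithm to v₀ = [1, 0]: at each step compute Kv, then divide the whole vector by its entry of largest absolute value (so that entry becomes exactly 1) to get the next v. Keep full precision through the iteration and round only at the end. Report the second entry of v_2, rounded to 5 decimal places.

Kv0 = (5.000000, -2.000000); divide by 5.000000 → v1 = (1.000000, -0.400000)
Kv1 = (4.600000, -4.400000); divide by 4.600000 → v2 = (1.000000, -0.956522)
Requested entry of v2: -22/23 = -0.95652

-0.95652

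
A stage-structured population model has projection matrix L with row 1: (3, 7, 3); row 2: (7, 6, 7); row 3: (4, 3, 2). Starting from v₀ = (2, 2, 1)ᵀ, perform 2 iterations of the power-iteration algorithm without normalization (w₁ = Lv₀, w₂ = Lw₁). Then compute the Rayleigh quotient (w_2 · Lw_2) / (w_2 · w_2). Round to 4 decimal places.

λ ≈ 14.4702

w1 = Lv₀ = (23, 33, 16)
w2 = Lw1 = (348, 471, 223)
Lw2 = (5010, 6823, 3251)
w2·Lw2 = 348·5010 + 471·6823 + 223·3251 = 5682086; w2·w2 = 348·348 + 471·471 + 223·223 = 392674
λ ≈ 5682086/392674 = 14.4702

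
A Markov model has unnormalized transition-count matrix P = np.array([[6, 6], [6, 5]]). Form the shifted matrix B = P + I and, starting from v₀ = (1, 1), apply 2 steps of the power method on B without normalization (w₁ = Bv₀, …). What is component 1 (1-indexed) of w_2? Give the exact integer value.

B = P + I has rows (7, 6); (6, 6)
w1 = Bv₀ = (13, 12)
w2 = Bw1 = (163, 150)
Requested component of w2: 163

163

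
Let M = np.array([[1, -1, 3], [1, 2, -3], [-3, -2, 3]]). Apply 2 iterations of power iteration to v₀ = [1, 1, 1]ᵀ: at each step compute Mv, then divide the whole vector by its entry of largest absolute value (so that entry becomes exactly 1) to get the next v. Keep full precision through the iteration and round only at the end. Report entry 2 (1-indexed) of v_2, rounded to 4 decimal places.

Mv0 = (3.00000, 0.00000, -2.00000); divide by 3.00000 → v1 = (1.00000, 0.00000, -0.66667)
Mv1 = (-1.00000, 3.00000, -5.00000); divide by -5.00000 → v2 = (0.20000, -0.60000, 1.00000)
Requested entry of v2: 9/-15 = -0.6000

-0.6000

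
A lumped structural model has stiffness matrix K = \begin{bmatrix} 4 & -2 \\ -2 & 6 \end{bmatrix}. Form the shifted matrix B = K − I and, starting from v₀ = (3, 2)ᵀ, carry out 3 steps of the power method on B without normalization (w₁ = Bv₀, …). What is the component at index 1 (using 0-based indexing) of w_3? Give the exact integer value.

B = K − I has rows (3, -2); (-2, 5)
w1 = Bv₀ = (3·3 + (-2)·2; (-2)·3 + 5·2) = (5, 4)
w2 = Bw1 = (3·5 + (-2)·4; (-2)·5 + 5·4) = (7, 10)
w3 = Bw2 = (1, 36)
Requested component of w3: 36

36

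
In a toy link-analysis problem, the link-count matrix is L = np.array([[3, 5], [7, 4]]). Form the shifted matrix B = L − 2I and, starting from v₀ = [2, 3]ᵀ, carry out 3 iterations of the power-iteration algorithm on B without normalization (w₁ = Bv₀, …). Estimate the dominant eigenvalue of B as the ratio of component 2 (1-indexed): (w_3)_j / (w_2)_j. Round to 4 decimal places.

μ ≈ 7.1509

B = L − 2I has rows (1, 5); (7, 2)
w1 = Bv₀ = (17, 20)
w2 = Bw1 = (117, 159)
w3 = Bw2 = (912, 1137)
Ratio: 1137/159 = 7.1509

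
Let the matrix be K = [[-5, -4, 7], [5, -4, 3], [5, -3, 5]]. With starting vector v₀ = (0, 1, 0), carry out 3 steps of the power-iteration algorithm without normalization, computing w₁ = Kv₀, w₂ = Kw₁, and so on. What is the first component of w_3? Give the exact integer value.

-184

w1 = Kv₀ = (-4, -4, -3)
w2 = Kw1 = (15, -13, -23)
w3 = Kw2 = (-184, 58, -1)
The requested component of w3 is -184.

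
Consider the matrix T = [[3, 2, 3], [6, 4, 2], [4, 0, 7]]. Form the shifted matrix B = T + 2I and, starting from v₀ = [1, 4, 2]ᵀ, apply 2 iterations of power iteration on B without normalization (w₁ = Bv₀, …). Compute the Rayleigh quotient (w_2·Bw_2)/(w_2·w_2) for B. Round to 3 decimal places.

11.699

B = T + 2I has rows (5, 2, 3); (6, 6, 2); (4, 0, 9)
w1 = Bv₀ = (5·1 + 2·4 + 3·2; 6·1 + 6·4 + 2·2; 4·1 + 0·4 + 9·2) = (19, 34, 22)
w2 = Bw1 = (5·19 + 2·34 + 3·22; 6·19 + 6·34 + 2·22; 4·19 + 0·34 + 9·22) = (229, 362, 274)
Bw2 = (2691, 4094, 3382)
w2·Bw2 = 3024935; w2·w2 = 258561; μ ≈ 3024935/258561 = 11.699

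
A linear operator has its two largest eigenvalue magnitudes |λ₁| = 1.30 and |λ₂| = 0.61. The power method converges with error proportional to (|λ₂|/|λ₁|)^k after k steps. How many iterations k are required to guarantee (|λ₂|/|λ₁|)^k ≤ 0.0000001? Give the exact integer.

|λ₂/λ₁| = 0.61/1.30 = 0.46923
Need k ≥ ln(0.0000001) / ln(0.46923) = -16.1181 / -0.7567 ≈ 21.302
Smallest integer k satisfying the bound: 22

22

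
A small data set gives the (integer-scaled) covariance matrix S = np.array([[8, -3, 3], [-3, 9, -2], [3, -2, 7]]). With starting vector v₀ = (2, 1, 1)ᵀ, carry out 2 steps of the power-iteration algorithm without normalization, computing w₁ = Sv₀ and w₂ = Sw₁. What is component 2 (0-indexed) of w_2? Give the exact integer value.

w1 = Sv₀ = (8·2 + (-3)·1 + 3·1; (-3)·2 + 9·1 + (-2)·1; 3·2 + (-2)·1 + 7·1) = (16, 1, 11)
w2 = Sw1 = (8·16 + (-3)·1 + 3·11; (-3)·16 + 9·1 + (-2)·11; 3·16 + (-2)·1 + 7·11) = (158, -61, 123)
The requested component of w2 is 123.

123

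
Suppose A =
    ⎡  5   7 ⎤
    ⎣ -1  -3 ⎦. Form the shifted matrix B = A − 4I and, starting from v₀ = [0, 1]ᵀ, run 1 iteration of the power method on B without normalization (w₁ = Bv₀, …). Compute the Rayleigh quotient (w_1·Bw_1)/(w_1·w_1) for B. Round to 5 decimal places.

μ ≈ -6.00000

B = A − 4I has rows (1, 7); (-1, -7)
w1 = Bv₀ = (1·0 + 7·1; (-1)·0 + (-7)·1) = (7, -7)
Bw1 = (-42, 42)
w1·Bw1 = -588; w1·w1 = 98; μ ≈ -588/98 = -6.00000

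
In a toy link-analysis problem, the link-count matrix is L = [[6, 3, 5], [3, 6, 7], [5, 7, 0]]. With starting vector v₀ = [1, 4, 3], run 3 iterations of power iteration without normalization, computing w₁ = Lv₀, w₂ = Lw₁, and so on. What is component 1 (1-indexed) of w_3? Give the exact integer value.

w1 = Lv₀ = (33, 48, 33)
w2 = Lw1 = (507, 618, 501)
w3 = Lw2 = (7401, 8736, 6861)
The requested component of w3 is 7401.

7401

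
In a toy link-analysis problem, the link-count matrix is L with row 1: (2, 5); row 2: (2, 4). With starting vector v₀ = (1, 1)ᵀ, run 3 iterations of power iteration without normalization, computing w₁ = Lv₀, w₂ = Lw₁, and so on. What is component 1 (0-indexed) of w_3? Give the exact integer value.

w1 = Lv₀ = (2·1 + 5·1; 2·1 + 4·1) = (7, 6)
w2 = Lw1 = (2·7 + 5·6; 2·7 + 4·6) = (44, 38)
w3 = Lw2 = (278, 240)
The requested component of w3 is 240.

240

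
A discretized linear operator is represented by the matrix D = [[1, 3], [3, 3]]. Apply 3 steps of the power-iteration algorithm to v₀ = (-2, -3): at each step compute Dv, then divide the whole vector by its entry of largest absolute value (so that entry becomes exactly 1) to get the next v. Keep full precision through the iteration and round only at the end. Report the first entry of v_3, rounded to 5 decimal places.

Dv0 = (-11.000000, -15.000000); divide by -15.000000 → v1 = (0.733333, 1.000000)
Dv1 = (3.733333, 5.200000); divide by 5.200000 → v2 = (0.717949, 1.000000)
Dv2 = (3.717949, 5.153846); divide by 5.153846 → v3 = (0.721393, 1.000000)
Requested entry of v3: -290/-402 = 0.72139

0.72139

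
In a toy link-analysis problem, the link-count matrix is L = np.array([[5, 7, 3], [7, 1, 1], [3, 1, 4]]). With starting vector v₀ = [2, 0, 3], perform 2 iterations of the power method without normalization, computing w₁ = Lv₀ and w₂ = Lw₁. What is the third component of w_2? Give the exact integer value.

w1 = Lv₀ = (5·2 + 7·0 + 3·3; 7·2 + 1·0 + 1·3; 3·2 + 1·0 + 4·3) = (19, 17, 18)
w2 = Lw1 = (5·19 + 7·17 + 3·18; 7·19 + 1·17 + 1·18; 3·19 + 1·17 + 4·18) = (268, 168, 146)
The requested component of w2 is 146.

146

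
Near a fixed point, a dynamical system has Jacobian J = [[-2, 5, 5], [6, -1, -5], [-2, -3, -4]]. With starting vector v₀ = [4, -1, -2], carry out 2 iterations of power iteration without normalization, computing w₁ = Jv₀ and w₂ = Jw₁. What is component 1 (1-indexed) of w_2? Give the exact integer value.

w1 = Jv₀ = (-23, 35, 3)
w2 = Jw1 = (236, -188, -71)
The requested component of w2 is 236.

236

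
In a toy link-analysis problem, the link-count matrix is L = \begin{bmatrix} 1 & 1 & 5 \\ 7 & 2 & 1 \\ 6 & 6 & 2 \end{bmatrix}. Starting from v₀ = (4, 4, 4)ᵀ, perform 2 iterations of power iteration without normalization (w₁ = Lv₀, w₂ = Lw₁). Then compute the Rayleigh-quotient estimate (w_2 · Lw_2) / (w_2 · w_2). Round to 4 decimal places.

w1 = Lv₀ = (28, 40, 56)
w2 = Lw1 = (348, 332, 520)
Lw2 = (3280, 3620, 5120)
w2·Lw2 = 348·3280 + 332·3620 + 520·5120 = 5005680; w2·w2 = 348·348 + 332·332 + 520·520 = 501728
λ ≈ 5005680/501728 = 9.9769

λ ≈ 9.9769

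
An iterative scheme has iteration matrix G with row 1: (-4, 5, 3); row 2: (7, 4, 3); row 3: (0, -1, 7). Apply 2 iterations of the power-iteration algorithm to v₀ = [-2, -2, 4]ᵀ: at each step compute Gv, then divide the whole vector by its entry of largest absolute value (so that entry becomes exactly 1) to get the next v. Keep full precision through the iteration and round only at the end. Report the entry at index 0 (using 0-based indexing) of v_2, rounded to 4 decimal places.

Gv0 = (10.00000, -10.00000, 30.00000); divide by 30.00000 → v1 = (0.33333, -0.33333, 1.00000)
Gv1 = (0.00000, 4.00000, 7.33333); divide by 7.33333 → v2 = (0.00000, 0.54545, 1.00000)
Requested entry of v2: 0/220 = 0.0000

0.0000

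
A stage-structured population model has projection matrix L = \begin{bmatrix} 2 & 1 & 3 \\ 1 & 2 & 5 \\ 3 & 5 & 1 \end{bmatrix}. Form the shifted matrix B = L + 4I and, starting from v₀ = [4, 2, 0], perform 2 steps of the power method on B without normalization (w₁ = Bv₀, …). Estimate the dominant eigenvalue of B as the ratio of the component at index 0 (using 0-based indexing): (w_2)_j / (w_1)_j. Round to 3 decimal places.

μ ≈ 9.154

B = L + 4I has rows (6, 1, 3); (1, 6, 5); (3, 5, 5)
w1 = Bv₀ = (6·4 + 1·2 + 3·0; 1·4 + 6·2 + 5·0; 3·4 + 5·2 + 5·0) = (26, 16, 22)
w2 = Bw1 = (6·26 + 1·16 + 3·22; 1·26 + 6·16 + 5·22; 3·26 + 5·16 + 5·22) = (238, 232, 268)
Ratio: 238/26 = 9.154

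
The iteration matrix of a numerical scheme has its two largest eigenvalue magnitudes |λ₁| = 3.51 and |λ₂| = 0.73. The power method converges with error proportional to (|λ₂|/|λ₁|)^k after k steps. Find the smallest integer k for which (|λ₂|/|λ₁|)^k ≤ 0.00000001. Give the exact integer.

|λ₂/λ₁| = 0.73/3.51 = 0.20798
Need k ≥ ln(0.00000001) / ln(0.20798) = -18.4207 / -1.5703 ≈ 11.730
Smallest integer k satisfying the bound: 12

12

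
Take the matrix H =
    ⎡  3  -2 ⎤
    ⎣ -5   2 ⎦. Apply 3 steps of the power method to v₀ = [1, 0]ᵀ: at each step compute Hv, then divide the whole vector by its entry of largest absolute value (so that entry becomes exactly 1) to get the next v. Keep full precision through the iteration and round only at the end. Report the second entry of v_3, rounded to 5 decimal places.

1.00000

Hv0 = (3.000000, -5.000000); divide by -5.000000 → v1 = (-0.600000, 1.000000)
Hv1 = (-3.800000, 5.000000); divide by 5.000000 → v2 = (-0.760000, 1.000000)
Hv2 = (-4.280000, 5.800000); divide by 5.800000 → v3 = (-0.737931, 1.000000)
Requested entry of v3: -145/-145 = 1.00000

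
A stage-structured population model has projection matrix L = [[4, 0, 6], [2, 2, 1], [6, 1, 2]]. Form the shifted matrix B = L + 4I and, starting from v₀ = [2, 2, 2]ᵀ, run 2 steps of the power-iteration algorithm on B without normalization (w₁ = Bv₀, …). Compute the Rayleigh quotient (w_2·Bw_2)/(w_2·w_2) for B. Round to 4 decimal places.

B = L + 4I has rows (8, 0, 6); (2, 6, 1); (6, 1, 6)
w1 = Bv₀ = (8·2 + 0·2 + 6·2; 2·2 + 6·2 + 1·2; 6·2 + 1·2 + 6·2) = (28, 18, 26)
w2 = Bw1 = (8·28 + 0·18 + 6·26; 2·28 + 6·18 + 1·26; 6·28 + 1·18 + 6·26) = (380, 190, 342)
Bw2 = (5092, 2242, 4522)
w2·Bw2 = 3907464; w2·w2 = 297464; μ ≈ 3907464/297464 = 13.1359

μ ≈ 13.1359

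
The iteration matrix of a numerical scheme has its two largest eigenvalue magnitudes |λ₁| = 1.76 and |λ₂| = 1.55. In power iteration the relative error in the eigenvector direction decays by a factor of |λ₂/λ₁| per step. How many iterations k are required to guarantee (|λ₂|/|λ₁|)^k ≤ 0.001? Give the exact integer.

55

|λ₂/λ₁| = 1.55/1.76 = 0.88068
Need k ≥ ln(0.001) / ln(0.88068) = -6.9078 / -0.1271 ≈ 54.367
Smallest integer k satisfying the bound: 55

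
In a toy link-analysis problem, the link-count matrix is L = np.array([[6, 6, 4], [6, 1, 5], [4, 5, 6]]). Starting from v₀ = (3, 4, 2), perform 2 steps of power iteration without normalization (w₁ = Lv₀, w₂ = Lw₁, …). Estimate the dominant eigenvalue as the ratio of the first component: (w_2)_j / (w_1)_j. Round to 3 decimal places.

w1 = Lv₀ = (6·3 + 6·4 + 4·2; 6·3 + 1·4 + 5·2; 4·3 + 5·4 + 6·2) = (50, 32, 44)
w2 = Lw1 = (6·50 + 6·32 + 4·44; 6·50 + 1·32 + 5·44; 4·50 + 5·32 + 6·44) = (668, 552, 624)
Ratio at component: 668 / 50 = 13.360

λ ≈ 13.360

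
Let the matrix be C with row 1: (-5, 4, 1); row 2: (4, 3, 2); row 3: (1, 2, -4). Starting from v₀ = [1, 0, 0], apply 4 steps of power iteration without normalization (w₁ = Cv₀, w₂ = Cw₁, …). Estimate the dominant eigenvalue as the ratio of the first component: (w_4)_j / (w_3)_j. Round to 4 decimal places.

w1 = Cv₀ = ((-5)·1 + 4·0 + 1·0; 4·1 + 3·0 + 2·0; 1·1 + 2·0 + (-4)·0) = (-5, 4, 1)
w2 = Cw1 = ((-5)·(-5) + 4·4 + 1·1; 4·(-5) + 3·4 + 2·1; 1·(-5) + 2·4 + (-4)·1) = (42, -6, -1)
w3 = Cw2 = (-235, 148, 34)
w4 = Cw3 = (1801, -428, -75)
Ratio at component: 1801 / -235 = -7.6638

λ ≈ -7.6638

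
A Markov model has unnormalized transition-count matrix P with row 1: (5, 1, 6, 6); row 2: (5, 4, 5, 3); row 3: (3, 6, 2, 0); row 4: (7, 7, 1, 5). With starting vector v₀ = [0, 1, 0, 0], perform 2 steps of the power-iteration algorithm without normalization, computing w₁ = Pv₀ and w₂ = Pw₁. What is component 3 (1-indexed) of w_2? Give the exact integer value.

39

w1 = Pv₀ = (5·0 + 1·1 + 6·0 + 6·0; 5·0 + 4·1 + 5·0 + 3·0; 3·0 + 6·1 + 2·0 + 0·0; 7·0 + 7·1 + 1·0 + 5·0) = (1, 4, 6, 7)
w2 = Pw1 = (5·1 + 1·4 + 6·6 + 6·7; 5·1 + 4·4 + 5·6 + 3·7; 3·1 + 6·4 + 2·6 + 0·7; 7·1 + 7·4 + 1·6 + 5·7) = (87, 72, 39, 76)
The requested component of w2 is 39.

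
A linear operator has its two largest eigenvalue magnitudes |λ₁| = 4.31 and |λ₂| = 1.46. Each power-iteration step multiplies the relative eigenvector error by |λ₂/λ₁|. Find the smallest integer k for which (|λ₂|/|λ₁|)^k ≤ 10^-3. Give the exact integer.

7

|λ₂/λ₁| = 1.46/4.31 = 0.33875
Need k ≥ ln(10^-3) / ln(0.33875) = -6.9078 / -1.0825 ≈ 6.381
Smallest integer k satisfying the bound: 7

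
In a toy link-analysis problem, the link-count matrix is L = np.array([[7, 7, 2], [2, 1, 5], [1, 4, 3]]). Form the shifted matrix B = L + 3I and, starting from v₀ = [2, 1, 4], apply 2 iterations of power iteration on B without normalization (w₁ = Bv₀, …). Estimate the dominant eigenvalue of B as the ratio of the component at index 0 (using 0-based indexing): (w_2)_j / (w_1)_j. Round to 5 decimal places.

B = L + 3I has rows (10, 7, 2); (2, 4, 5); (1, 4, 6)
w1 = Bv₀ = (10·2 + 7·1 + 2·4; 2·2 + 4·1 + 5·4; 1·2 + 4·1 + 6·4) = (35, 28, 30)
w2 = Bw1 = (10·35 + 7·28 + 2·30; 2·35 + 4·28 + 5·30; 1·35 + 4·28 + 6·30) = (606, 332, 327)
Ratio: 606/35 = 17.31429

μ ≈ 17.31429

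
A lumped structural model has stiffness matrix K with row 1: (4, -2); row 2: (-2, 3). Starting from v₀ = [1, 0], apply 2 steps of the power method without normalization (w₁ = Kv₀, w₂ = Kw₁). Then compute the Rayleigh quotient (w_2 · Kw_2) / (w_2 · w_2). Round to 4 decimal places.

λ ≈ 5.5503

w1 = Kv₀ = (4·1 + (-2)·0; (-2)·1 + 3·0) = (4, -2)
w2 = Kw1 = (4·4 + (-2)·(-2); (-2)·4 + 3·(-2)) = (20, -14)
Kw2 = (108, -82)
w2·Kw2 = 20·108 + (-14)·(-82) = 3308; w2·w2 = 20·20 + (-14)·(-14) = 596
λ ≈ 3308/596 = 5.5503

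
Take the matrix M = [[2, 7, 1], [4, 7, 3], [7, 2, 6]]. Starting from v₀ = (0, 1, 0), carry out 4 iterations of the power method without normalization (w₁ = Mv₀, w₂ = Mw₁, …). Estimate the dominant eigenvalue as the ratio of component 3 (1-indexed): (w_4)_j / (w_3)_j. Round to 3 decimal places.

w1 = Mv₀ = (2·0 + 7·1 + 1·0; 4·0 + 7·1 + 3·0; 7·0 + 2·1 + 6·0) = (7, 7, 2)
w2 = Mw1 = (2·7 + 7·7 + 1·2; 4·7 + 7·7 + 3·2; 7·7 + 2·7 + 6·2) = (65, 83, 75)
w3 = Mw2 = (786, 1066, 1071)
w4 = Mw3 = (10105, 13819, 14060)
Ratio at component: 14060 / 1071 = 13.128

13.128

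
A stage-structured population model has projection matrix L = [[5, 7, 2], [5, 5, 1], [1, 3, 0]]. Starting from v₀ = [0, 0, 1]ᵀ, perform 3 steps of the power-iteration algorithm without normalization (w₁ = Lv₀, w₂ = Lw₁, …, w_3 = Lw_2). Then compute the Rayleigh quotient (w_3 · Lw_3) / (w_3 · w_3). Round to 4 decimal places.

λ ≈ 11.4008

w1 = Lv₀ = (2, 1, 0)
w2 = Lw1 = (17, 15, 5)
w3 = Lw2 = (200, 165, 62)
Lw3 = (2279, 1887, 695)
w3·Lw3 = 200·2279 + 165·1887 + 62·695 = 810245; w3·w3 = 200·200 + 165·165 + 62·62 = 71069
λ ≈ 810245/71069 = 11.4008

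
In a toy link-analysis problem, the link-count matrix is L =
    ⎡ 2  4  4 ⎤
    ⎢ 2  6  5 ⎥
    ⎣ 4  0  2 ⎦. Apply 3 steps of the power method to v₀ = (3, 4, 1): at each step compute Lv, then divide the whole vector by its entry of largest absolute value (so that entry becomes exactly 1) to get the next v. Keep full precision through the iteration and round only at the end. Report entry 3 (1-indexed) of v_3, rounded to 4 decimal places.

0.3990

Lv0 = (26.00000, 35.00000, 14.00000); divide by 35.00000 → v1 = (0.74286, 1.00000, 0.40000)
Lv1 = (7.08571, 9.48571, 3.77143); divide by 9.48571 → v2 = (0.74699, 1.00000, 0.39759)
Lv2 = (7.08434, 9.48193, 3.78313); divide by 9.48193 → v3 = (0.74714, 1.00000, 0.39898)
Requested entry of v3: 1256/3148 = 0.3990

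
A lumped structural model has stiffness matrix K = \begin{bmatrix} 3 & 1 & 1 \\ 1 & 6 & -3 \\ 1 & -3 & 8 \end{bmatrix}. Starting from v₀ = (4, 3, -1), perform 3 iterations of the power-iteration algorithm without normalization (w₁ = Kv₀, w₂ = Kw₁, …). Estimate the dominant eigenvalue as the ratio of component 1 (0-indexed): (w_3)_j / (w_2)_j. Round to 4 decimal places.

w1 = Kv₀ = (14, 25, -13)
w2 = Kw1 = (54, 203, -165)
w3 = Kw2 = (200, 1767, -1875)
Ratio at component: 1767 / 203 = 8.7044

8.7044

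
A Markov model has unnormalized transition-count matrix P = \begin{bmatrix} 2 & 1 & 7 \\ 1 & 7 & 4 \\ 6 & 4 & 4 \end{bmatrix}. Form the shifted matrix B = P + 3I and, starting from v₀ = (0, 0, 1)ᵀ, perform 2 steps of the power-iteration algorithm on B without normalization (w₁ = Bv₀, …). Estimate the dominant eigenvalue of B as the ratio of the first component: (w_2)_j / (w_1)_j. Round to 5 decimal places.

B = P + 3I has rows (5, 1, 7); (1, 10, 4); (6, 4, 7)
w1 = Bv₀ = (5·0 + 1·0 + 7·1; 1·0 + 10·0 + 4·1; 6·0 + 4·0 + 7·1) = (7, 4, 7)
w2 = Bw1 = (5·7 + 1·4 + 7·7; 1·7 + 10·4 + 4·7; 6·7 + 4·4 + 7·7) = (88, 75, 107)
Ratio: 88/7 = 12.57143

12.57143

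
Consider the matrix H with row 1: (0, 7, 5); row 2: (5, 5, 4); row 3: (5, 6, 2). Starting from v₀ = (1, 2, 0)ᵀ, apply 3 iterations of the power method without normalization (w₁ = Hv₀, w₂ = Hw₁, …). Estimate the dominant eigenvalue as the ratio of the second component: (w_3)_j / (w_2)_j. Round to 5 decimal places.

λ ≈ 13.10329

w1 = Hv₀ = (0·1 + 7·2 + 5·0; 5·1 + 5·2 + 4·0; 5·1 + 6·2 + 2·0) = (14, 15, 17)
w2 = Hw1 = (0·14 + 7·15 + 5·17; 5·14 + 5·15 + 4·17; 5·14 + 6·15 + 2·17) = (190, 213, 194)
w3 = Hw2 = (2461, 2791, 2616)
Ratio at component: 2791 / 213 = 13.10329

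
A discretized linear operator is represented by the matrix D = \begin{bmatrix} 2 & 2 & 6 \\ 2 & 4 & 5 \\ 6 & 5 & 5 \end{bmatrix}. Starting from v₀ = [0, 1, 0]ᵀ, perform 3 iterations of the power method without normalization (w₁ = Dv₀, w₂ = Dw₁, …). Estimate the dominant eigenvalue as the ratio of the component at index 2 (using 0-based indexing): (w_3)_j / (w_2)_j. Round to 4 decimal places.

λ ≈ 13.3684

w1 = Dv₀ = (2, 4, 5)
w2 = Dw1 = (42, 45, 57)
w3 = Dw2 = (516, 549, 762)
Ratio at component: 762 / 57 = 13.3684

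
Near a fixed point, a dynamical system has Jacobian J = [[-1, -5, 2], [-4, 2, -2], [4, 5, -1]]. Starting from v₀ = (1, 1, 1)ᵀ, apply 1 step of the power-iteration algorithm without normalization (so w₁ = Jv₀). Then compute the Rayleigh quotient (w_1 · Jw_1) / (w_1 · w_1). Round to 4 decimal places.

λ ≈ -5.0000

w1 = Jv₀ = ((-1)·1 + (-5)·1 + 2·1; (-4)·1 + 2·1 + (-2)·1; 4·1 + 5·1 + (-1)·1) = (-4, -4, 8)
Jw1 = (40, -8, -44)
w1·Jw1 = (-4)·40 + (-4)·(-8) + 8·(-44) = -480; w1·w1 = (-4)·(-4) + (-4)·(-4) + 8·8 = 96
λ ≈ -480/96 = -5.0000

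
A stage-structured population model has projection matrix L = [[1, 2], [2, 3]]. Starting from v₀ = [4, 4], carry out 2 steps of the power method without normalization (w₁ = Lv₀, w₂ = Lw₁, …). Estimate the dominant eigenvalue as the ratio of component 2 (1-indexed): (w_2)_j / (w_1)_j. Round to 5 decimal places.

w1 = Lv₀ = (12, 20)
w2 = Lw1 = (52, 84)
Ratio at component: 84 / 20 = 4.20000

λ ≈ 4.20000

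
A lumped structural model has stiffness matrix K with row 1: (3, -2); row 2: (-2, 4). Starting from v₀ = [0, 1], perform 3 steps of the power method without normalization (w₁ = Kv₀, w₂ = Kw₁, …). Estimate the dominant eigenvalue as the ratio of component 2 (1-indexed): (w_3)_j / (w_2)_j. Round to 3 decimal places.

5.400

w1 = Kv₀ = (-2, 4)
w2 = Kw1 = (-14, 20)
w3 = Kw2 = (-82, 108)
Ratio at component: 108 / 20 = 5.400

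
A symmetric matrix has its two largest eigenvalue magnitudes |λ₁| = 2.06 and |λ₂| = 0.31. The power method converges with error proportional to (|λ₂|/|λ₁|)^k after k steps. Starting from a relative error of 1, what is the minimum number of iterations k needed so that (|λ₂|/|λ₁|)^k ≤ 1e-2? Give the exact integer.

3

|λ₂/λ₁| = 0.31/2.06 = 0.15049
Need k ≥ ln(1e-2) / ln(0.15049) = -4.6052 / -1.8939 ≈ 2.432
Smallest integer k satisfying the bound: 3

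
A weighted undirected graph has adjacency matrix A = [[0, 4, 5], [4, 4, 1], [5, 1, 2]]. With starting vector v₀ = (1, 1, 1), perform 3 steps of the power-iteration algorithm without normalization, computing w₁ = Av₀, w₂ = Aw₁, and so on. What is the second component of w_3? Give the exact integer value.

694

w1 = Av₀ = (9, 9, 8)
w2 = Aw1 = (76, 80, 70)
w3 = Aw2 = (670, 694, 600)
The requested component of w3 is 694.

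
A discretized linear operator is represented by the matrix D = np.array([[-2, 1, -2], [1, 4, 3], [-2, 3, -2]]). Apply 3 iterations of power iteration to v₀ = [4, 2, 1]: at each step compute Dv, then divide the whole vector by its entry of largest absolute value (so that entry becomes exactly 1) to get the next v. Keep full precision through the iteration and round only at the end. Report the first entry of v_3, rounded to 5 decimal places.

-0.43350

Dv0 = (-8.000000, 15.000000, -4.000000); divide by 15.000000 → v1 = (-0.533333, 1.000000, -0.266667)
Dv1 = (2.600000, 2.666667, 4.600000); divide by 4.600000 → v2 = (0.565217, 0.579710, 1.000000)
Dv2 = (-2.550725, 5.884058, -1.391304); divide by 5.884058 → v3 = (-0.433498, 1.000000, -0.236453)
Requested entry of v3: -176/406 = -0.43350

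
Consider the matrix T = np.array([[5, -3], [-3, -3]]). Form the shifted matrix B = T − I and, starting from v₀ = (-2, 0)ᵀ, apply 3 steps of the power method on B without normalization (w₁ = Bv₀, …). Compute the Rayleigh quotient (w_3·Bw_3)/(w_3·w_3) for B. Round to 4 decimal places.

4.0000

B = T − I has rows (4, -3); (-3, -4)
w1 = Bv₀ = (4·(-2) + (-3)·0; (-3)·(-2) + (-4)·0) = (-8, 6)
w2 = Bw1 = (4·(-8) + (-3)·6; (-3)·(-8) + (-4)·6) = (-50, 0)
w3 = Bw2 = (-200, 150)
Bw3 = (-1250, 0)
w3·Bw3 = 250000; w3·w3 = 62500; μ ≈ 250000/62500 = 4.0000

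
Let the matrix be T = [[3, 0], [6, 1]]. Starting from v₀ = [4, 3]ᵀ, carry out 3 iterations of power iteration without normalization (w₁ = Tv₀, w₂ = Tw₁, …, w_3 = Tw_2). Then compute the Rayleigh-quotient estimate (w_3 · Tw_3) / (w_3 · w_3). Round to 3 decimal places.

λ ≈ 3.051

w1 = Tv₀ = (12, 27)
w2 = Tw1 = (36, 99)
w3 = Tw2 = (108, 315)
Tw3 = (324, 963)
w3·Tw3 = 108·324 + 315·963 = 338337; w3·w3 = 108·108 + 315·315 = 110889
λ ≈ 338337/110889 = 3.051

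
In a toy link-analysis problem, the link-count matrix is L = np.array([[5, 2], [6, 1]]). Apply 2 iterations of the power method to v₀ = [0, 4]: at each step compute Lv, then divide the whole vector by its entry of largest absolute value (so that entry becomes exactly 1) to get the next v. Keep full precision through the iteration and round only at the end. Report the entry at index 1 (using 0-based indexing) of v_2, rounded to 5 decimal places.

1.00000

Lv0 = (8.000000, 4.000000); divide by 8.000000 → v1 = (1.000000, 0.500000)
Lv1 = (6.000000, 6.500000); divide by 6.500000 → v2 = (0.923077, 1.000000)
Requested entry of v2: 52/52 = 1.00000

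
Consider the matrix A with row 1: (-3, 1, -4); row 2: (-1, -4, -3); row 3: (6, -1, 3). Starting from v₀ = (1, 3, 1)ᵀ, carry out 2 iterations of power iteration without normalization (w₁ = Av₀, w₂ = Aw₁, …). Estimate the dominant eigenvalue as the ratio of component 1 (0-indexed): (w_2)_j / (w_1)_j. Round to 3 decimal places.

w1 = Av₀ = ((-3)·1 + 1·3 + (-4)·1; (-1)·1 + (-4)·3 + (-3)·1; 6·1 + (-1)·3 + 3·1) = (-4, -16, 6)
w2 = Aw1 = ((-3)·(-4) + 1·(-16) + (-4)·6; (-1)·(-4) + (-4)·(-16) + (-3)·6; 6·(-4) + (-1)·(-16) + 3·6) = (-28, 50, 10)
Ratio at component: 50 / -16 = -3.125

-3.125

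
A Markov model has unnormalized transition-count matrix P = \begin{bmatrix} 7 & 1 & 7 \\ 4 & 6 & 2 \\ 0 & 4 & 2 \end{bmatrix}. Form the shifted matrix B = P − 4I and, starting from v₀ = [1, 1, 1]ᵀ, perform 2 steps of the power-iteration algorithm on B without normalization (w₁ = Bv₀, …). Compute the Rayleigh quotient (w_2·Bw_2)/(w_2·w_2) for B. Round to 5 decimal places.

B = P − 4I has rows (3, 1, 7); (4, 2, 2); (0, 4, -2)
w1 = Bv₀ = (3·1 + 1·1 + 7·1; 4·1 + 2·1 + 2·1; 0·1 + 4·1 + (-2)·1) = (11, 8, 2)
w2 = Bw1 = (3·11 + 1·8 + 7·2; 4·11 + 2·8 + 2·2; 0·11 + 4·8 + (-2)·2) = (55, 64, 28)
Bw2 = (425, 404, 200)
w2·Bw2 = 54831; w2·w2 = 7905; μ ≈ 54831/7905 = 6.93624

μ ≈ 6.93624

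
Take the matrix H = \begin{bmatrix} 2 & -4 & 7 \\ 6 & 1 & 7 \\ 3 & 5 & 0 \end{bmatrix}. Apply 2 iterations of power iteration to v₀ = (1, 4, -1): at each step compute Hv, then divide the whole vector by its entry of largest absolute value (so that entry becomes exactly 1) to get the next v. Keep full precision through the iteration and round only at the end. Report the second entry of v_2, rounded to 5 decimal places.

Hv0 = (-21.000000, 3.000000, 23.000000); divide by 23.000000 → v1 = (-0.913043, 0.130435, 1.000000)
Hv1 = (4.652174, 1.652174, -2.086957); divide by 4.652174 → v2 = (1.000000, 0.355140, -0.448598)
Requested entry of v2: 38/107 = 0.35514

0.35514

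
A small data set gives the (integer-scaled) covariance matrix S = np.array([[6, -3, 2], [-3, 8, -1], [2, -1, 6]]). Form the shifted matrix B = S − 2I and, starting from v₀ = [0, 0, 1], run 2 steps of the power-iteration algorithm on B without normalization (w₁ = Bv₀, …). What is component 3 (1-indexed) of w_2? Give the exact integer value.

B = S − 2I has rows (4, -3, 2); (-3, 6, -1); (2, -1, 4)
w1 = Bv₀ = (4·0 + (-3)·0 + 2·1; (-3)·0 + 6·0 + (-1)·1; 2·0 + (-1)·0 + 4·1) = (2, -1, 4)
w2 = Bw1 = (4·2 + (-3)·(-1) + 2·4; (-3)·2 + 6·(-1) + (-1)·4; 2·2 + (-1)·(-1) + 4·4) = (19, -16, 21)
Requested component of w2: 21

21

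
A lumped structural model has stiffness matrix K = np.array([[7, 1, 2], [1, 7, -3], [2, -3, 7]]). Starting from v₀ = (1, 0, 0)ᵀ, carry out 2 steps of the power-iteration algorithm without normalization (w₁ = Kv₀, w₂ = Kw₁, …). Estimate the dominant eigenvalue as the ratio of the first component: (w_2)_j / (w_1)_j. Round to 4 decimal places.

7.7143

w1 = Kv₀ = (7, 1, 2)
w2 = Kw1 = (54, 8, 25)
Ratio at component: 54 / 7 = 7.7143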